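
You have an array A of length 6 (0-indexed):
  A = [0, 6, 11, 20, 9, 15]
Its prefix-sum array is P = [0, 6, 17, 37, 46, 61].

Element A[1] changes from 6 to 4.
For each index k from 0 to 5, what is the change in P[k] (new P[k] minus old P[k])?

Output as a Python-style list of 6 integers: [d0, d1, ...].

Element change: A[1] 6 -> 4, delta = -2
For k < 1: P[k] unchanged, delta_P[k] = 0
For k >= 1: P[k] shifts by exactly -2
Delta array: [0, -2, -2, -2, -2, -2]

Answer: [0, -2, -2, -2, -2, -2]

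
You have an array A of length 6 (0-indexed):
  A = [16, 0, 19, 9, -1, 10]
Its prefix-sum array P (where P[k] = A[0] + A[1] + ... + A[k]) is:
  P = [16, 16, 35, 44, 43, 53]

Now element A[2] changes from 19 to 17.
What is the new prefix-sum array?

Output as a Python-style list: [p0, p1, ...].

Answer: [16, 16, 33, 42, 41, 51]

Derivation:
Change: A[2] 19 -> 17, delta = -2
P[k] for k < 2: unchanged (A[2] not included)
P[k] for k >= 2: shift by delta = -2
  P[0] = 16 + 0 = 16
  P[1] = 16 + 0 = 16
  P[2] = 35 + -2 = 33
  P[3] = 44 + -2 = 42
  P[4] = 43 + -2 = 41
  P[5] = 53 + -2 = 51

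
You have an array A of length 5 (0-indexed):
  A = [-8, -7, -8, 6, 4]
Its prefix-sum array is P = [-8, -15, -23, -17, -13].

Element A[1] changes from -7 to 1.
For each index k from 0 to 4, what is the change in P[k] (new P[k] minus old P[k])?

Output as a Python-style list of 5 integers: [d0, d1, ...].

Element change: A[1] -7 -> 1, delta = 8
For k < 1: P[k] unchanged, delta_P[k] = 0
For k >= 1: P[k] shifts by exactly 8
Delta array: [0, 8, 8, 8, 8]

Answer: [0, 8, 8, 8, 8]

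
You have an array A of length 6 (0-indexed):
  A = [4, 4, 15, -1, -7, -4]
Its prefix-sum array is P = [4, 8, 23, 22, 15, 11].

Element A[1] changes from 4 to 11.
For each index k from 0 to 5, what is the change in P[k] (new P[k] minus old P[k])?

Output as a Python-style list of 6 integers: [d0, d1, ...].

Element change: A[1] 4 -> 11, delta = 7
For k < 1: P[k] unchanged, delta_P[k] = 0
For k >= 1: P[k] shifts by exactly 7
Delta array: [0, 7, 7, 7, 7, 7]

Answer: [0, 7, 7, 7, 7, 7]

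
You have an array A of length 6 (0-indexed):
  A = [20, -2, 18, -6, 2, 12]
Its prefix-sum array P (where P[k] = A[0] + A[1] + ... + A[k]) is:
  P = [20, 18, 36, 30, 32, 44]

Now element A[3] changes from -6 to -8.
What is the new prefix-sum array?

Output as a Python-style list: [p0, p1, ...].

Answer: [20, 18, 36, 28, 30, 42]

Derivation:
Change: A[3] -6 -> -8, delta = -2
P[k] for k < 3: unchanged (A[3] not included)
P[k] for k >= 3: shift by delta = -2
  P[0] = 20 + 0 = 20
  P[1] = 18 + 0 = 18
  P[2] = 36 + 0 = 36
  P[3] = 30 + -2 = 28
  P[4] = 32 + -2 = 30
  P[5] = 44 + -2 = 42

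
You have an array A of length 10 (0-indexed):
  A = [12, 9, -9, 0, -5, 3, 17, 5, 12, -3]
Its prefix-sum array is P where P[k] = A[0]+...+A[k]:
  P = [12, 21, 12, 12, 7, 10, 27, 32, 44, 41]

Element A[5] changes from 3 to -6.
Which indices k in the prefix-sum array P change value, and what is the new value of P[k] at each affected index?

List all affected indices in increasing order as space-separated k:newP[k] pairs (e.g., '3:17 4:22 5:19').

Answer: 5:1 6:18 7:23 8:35 9:32

Derivation:
P[k] = A[0] + ... + A[k]
P[k] includes A[5] iff k >= 5
Affected indices: 5, 6, ..., 9; delta = -9
  P[5]: 10 + -9 = 1
  P[6]: 27 + -9 = 18
  P[7]: 32 + -9 = 23
  P[8]: 44 + -9 = 35
  P[9]: 41 + -9 = 32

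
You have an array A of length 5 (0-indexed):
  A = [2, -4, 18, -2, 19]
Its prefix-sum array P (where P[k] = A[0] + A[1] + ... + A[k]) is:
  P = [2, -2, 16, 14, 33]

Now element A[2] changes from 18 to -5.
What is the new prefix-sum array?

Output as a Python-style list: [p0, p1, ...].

Answer: [2, -2, -7, -9, 10]

Derivation:
Change: A[2] 18 -> -5, delta = -23
P[k] for k < 2: unchanged (A[2] not included)
P[k] for k >= 2: shift by delta = -23
  P[0] = 2 + 0 = 2
  P[1] = -2 + 0 = -2
  P[2] = 16 + -23 = -7
  P[3] = 14 + -23 = -9
  P[4] = 33 + -23 = 10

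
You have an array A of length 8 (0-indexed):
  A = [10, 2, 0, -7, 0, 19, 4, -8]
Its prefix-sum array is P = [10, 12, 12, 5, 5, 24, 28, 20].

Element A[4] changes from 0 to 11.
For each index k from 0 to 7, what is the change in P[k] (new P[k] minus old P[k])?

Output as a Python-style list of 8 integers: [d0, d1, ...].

Answer: [0, 0, 0, 0, 11, 11, 11, 11]

Derivation:
Element change: A[4] 0 -> 11, delta = 11
For k < 4: P[k] unchanged, delta_P[k] = 0
For k >= 4: P[k] shifts by exactly 11
Delta array: [0, 0, 0, 0, 11, 11, 11, 11]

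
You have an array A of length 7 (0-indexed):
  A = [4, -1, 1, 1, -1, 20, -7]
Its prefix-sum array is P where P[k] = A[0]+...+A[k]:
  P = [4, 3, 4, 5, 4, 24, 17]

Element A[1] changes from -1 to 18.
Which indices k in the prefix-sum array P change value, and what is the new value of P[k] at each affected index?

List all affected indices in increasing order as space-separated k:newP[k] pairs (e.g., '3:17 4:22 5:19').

Answer: 1:22 2:23 3:24 4:23 5:43 6:36

Derivation:
P[k] = A[0] + ... + A[k]
P[k] includes A[1] iff k >= 1
Affected indices: 1, 2, ..., 6; delta = 19
  P[1]: 3 + 19 = 22
  P[2]: 4 + 19 = 23
  P[3]: 5 + 19 = 24
  P[4]: 4 + 19 = 23
  P[5]: 24 + 19 = 43
  P[6]: 17 + 19 = 36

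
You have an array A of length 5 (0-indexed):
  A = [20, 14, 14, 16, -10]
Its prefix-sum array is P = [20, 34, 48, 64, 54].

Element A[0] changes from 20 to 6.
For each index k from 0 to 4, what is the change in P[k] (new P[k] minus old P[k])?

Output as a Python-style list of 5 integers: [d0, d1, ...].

Element change: A[0] 20 -> 6, delta = -14
For k < 0: P[k] unchanged, delta_P[k] = 0
For k >= 0: P[k] shifts by exactly -14
Delta array: [-14, -14, -14, -14, -14]

Answer: [-14, -14, -14, -14, -14]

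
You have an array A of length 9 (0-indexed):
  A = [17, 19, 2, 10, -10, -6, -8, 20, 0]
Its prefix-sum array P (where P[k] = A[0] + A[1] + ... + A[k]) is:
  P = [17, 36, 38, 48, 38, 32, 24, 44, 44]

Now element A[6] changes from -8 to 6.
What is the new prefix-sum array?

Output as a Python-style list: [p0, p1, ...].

Answer: [17, 36, 38, 48, 38, 32, 38, 58, 58]

Derivation:
Change: A[6] -8 -> 6, delta = 14
P[k] for k < 6: unchanged (A[6] not included)
P[k] for k >= 6: shift by delta = 14
  P[0] = 17 + 0 = 17
  P[1] = 36 + 0 = 36
  P[2] = 38 + 0 = 38
  P[3] = 48 + 0 = 48
  P[4] = 38 + 0 = 38
  P[5] = 32 + 0 = 32
  P[6] = 24 + 14 = 38
  P[7] = 44 + 14 = 58
  P[8] = 44 + 14 = 58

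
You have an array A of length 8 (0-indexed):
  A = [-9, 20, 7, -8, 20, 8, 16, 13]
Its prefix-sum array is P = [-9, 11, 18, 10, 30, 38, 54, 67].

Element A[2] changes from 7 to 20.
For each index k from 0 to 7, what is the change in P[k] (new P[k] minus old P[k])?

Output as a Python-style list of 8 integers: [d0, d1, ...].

Element change: A[2] 7 -> 20, delta = 13
For k < 2: P[k] unchanged, delta_P[k] = 0
For k >= 2: P[k] shifts by exactly 13
Delta array: [0, 0, 13, 13, 13, 13, 13, 13]

Answer: [0, 0, 13, 13, 13, 13, 13, 13]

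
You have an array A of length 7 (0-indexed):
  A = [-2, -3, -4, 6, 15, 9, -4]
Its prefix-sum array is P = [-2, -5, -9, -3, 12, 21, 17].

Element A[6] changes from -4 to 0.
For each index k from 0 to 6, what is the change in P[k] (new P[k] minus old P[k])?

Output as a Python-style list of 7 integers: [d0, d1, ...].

Element change: A[6] -4 -> 0, delta = 4
For k < 6: P[k] unchanged, delta_P[k] = 0
For k >= 6: P[k] shifts by exactly 4
Delta array: [0, 0, 0, 0, 0, 0, 4]

Answer: [0, 0, 0, 0, 0, 0, 4]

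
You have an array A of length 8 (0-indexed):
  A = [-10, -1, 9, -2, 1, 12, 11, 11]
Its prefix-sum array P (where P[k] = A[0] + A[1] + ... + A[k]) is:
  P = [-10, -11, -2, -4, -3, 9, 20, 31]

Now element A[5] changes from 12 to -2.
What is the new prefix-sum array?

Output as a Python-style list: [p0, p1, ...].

Answer: [-10, -11, -2, -4, -3, -5, 6, 17]

Derivation:
Change: A[5] 12 -> -2, delta = -14
P[k] for k < 5: unchanged (A[5] not included)
P[k] for k >= 5: shift by delta = -14
  P[0] = -10 + 0 = -10
  P[1] = -11 + 0 = -11
  P[2] = -2 + 0 = -2
  P[3] = -4 + 0 = -4
  P[4] = -3 + 0 = -3
  P[5] = 9 + -14 = -5
  P[6] = 20 + -14 = 6
  P[7] = 31 + -14 = 17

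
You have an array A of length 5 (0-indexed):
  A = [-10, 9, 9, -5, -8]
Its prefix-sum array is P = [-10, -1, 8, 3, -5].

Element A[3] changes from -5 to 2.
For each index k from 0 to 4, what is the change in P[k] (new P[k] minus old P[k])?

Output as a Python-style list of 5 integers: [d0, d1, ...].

Answer: [0, 0, 0, 7, 7]

Derivation:
Element change: A[3] -5 -> 2, delta = 7
For k < 3: P[k] unchanged, delta_P[k] = 0
For k >= 3: P[k] shifts by exactly 7
Delta array: [0, 0, 0, 7, 7]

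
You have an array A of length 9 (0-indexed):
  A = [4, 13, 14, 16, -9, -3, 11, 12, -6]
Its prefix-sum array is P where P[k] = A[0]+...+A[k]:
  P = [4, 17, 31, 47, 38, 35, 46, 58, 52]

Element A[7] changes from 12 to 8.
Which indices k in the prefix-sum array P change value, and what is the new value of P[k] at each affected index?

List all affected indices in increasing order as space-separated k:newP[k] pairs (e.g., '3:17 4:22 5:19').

P[k] = A[0] + ... + A[k]
P[k] includes A[7] iff k >= 7
Affected indices: 7, 8, ..., 8; delta = -4
  P[7]: 58 + -4 = 54
  P[8]: 52 + -4 = 48

Answer: 7:54 8:48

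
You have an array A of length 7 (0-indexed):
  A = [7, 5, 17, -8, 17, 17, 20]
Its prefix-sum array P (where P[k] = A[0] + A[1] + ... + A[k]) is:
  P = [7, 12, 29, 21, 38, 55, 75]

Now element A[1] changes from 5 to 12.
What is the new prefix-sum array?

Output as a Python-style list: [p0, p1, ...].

Answer: [7, 19, 36, 28, 45, 62, 82]

Derivation:
Change: A[1] 5 -> 12, delta = 7
P[k] for k < 1: unchanged (A[1] not included)
P[k] for k >= 1: shift by delta = 7
  P[0] = 7 + 0 = 7
  P[1] = 12 + 7 = 19
  P[2] = 29 + 7 = 36
  P[3] = 21 + 7 = 28
  P[4] = 38 + 7 = 45
  P[5] = 55 + 7 = 62
  P[6] = 75 + 7 = 82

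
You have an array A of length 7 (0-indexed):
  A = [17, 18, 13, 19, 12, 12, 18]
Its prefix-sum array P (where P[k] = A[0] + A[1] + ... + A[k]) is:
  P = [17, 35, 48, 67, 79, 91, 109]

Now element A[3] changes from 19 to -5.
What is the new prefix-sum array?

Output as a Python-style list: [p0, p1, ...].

Change: A[3] 19 -> -5, delta = -24
P[k] for k < 3: unchanged (A[3] not included)
P[k] for k >= 3: shift by delta = -24
  P[0] = 17 + 0 = 17
  P[1] = 35 + 0 = 35
  P[2] = 48 + 0 = 48
  P[3] = 67 + -24 = 43
  P[4] = 79 + -24 = 55
  P[5] = 91 + -24 = 67
  P[6] = 109 + -24 = 85

Answer: [17, 35, 48, 43, 55, 67, 85]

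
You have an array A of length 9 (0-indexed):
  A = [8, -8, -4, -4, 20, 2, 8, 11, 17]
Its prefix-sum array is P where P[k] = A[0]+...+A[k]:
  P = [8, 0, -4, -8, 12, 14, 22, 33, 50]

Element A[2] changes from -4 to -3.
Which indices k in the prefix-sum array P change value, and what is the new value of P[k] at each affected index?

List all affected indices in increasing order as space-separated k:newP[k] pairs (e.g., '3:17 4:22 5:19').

P[k] = A[0] + ... + A[k]
P[k] includes A[2] iff k >= 2
Affected indices: 2, 3, ..., 8; delta = 1
  P[2]: -4 + 1 = -3
  P[3]: -8 + 1 = -7
  P[4]: 12 + 1 = 13
  P[5]: 14 + 1 = 15
  P[6]: 22 + 1 = 23
  P[7]: 33 + 1 = 34
  P[8]: 50 + 1 = 51

Answer: 2:-3 3:-7 4:13 5:15 6:23 7:34 8:51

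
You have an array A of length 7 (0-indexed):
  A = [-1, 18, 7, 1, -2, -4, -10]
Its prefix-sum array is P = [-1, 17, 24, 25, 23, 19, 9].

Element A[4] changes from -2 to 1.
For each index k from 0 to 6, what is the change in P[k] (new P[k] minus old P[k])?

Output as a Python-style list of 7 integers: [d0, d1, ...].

Answer: [0, 0, 0, 0, 3, 3, 3]

Derivation:
Element change: A[4] -2 -> 1, delta = 3
For k < 4: P[k] unchanged, delta_P[k] = 0
For k >= 4: P[k] shifts by exactly 3
Delta array: [0, 0, 0, 0, 3, 3, 3]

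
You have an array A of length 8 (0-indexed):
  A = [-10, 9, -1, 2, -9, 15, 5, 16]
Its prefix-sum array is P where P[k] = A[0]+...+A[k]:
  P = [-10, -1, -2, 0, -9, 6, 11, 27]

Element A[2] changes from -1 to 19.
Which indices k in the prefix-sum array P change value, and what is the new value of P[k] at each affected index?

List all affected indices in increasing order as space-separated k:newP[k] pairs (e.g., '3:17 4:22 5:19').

P[k] = A[0] + ... + A[k]
P[k] includes A[2] iff k >= 2
Affected indices: 2, 3, ..., 7; delta = 20
  P[2]: -2 + 20 = 18
  P[3]: 0 + 20 = 20
  P[4]: -9 + 20 = 11
  P[5]: 6 + 20 = 26
  P[6]: 11 + 20 = 31
  P[7]: 27 + 20 = 47

Answer: 2:18 3:20 4:11 5:26 6:31 7:47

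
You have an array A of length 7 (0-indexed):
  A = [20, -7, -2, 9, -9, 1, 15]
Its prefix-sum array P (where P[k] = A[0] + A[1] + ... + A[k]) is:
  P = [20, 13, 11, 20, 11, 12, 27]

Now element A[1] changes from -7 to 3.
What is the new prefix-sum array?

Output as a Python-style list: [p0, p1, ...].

Change: A[1] -7 -> 3, delta = 10
P[k] for k < 1: unchanged (A[1] not included)
P[k] for k >= 1: shift by delta = 10
  P[0] = 20 + 0 = 20
  P[1] = 13 + 10 = 23
  P[2] = 11 + 10 = 21
  P[3] = 20 + 10 = 30
  P[4] = 11 + 10 = 21
  P[5] = 12 + 10 = 22
  P[6] = 27 + 10 = 37

Answer: [20, 23, 21, 30, 21, 22, 37]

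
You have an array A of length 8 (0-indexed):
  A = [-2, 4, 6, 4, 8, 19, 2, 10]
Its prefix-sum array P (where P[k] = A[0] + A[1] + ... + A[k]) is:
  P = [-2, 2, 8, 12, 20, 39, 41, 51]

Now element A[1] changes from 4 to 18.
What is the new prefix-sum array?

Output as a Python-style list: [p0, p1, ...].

Change: A[1] 4 -> 18, delta = 14
P[k] for k < 1: unchanged (A[1] not included)
P[k] for k >= 1: shift by delta = 14
  P[0] = -2 + 0 = -2
  P[1] = 2 + 14 = 16
  P[2] = 8 + 14 = 22
  P[3] = 12 + 14 = 26
  P[4] = 20 + 14 = 34
  P[5] = 39 + 14 = 53
  P[6] = 41 + 14 = 55
  P[7] = 51 + 14 = 65

Answer: [-2, 16, 22, 26, 34, 53, 55, 65]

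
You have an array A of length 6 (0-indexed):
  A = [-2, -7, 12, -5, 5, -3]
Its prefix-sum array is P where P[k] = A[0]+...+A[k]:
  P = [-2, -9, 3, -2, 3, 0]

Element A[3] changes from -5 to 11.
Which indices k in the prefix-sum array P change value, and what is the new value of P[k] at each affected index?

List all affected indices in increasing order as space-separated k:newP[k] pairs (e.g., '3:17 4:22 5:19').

Answer: 3:14 4:19 5:16

Derivation:
P[k] = A[0] + ... + A[k]
P[k] includes A[3] iff k >= 3
Affected indices: 3, 4, ..., 5; delta = 16
  P[3]: -2 + 16 = 14
  P[4]: 3 + 16 = 19
  P[5]: 0 + 16 = 16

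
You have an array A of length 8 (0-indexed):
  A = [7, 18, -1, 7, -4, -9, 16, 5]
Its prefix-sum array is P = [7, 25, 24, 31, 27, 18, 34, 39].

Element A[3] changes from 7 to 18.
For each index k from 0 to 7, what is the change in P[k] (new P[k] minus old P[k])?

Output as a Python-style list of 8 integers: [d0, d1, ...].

Element change: A[3] 7 -> 18, delta = 11
For k < 3: P[k] unchanged, delta_P[k] = 0
For k >= 3: P[k] shifts by exactly 11
Delta array: [0, 0, 0, 11, 11, 11, 11, 11]

Answer: [0, 0, 0, 11, 11, 11, 11, 11]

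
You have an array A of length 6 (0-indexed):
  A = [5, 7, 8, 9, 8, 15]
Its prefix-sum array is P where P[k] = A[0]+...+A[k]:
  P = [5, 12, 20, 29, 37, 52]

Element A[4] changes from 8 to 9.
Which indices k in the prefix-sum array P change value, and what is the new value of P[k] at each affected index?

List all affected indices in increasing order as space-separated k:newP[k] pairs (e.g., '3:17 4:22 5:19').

Answer: 4:38 5:53

Derivation:
P[k] = A[0] + ... + A[k]
P[k] includes A[4] iff k >= 4
Affected indices: 4, 5, ..., 5; delta = 1
  P[4]: 37 + 1 = 38
  P[5]: 52 + 1 = 53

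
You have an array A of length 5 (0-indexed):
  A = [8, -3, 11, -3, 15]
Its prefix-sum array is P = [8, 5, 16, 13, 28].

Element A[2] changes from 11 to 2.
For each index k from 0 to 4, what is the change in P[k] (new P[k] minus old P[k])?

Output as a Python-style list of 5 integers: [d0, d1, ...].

Element change: A[2] 11 -> 2, delta = -9
For k < 2: P[k] unchanged, delta_P[k] = 0
For k >= 2: P[k] shifts by exactly -9
Delta array: [0, 0, -9, -9, -9]

Answer: [0, 0, -9, -9, -9]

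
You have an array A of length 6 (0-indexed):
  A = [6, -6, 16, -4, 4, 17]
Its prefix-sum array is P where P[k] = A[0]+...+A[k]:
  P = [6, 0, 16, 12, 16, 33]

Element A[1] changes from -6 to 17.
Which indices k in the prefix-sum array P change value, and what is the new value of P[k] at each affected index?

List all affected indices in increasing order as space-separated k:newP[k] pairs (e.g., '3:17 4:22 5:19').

Answer: 1:23 2:39 3:35 4:39 5:56

Derivation:
P[k] = A[0] + ... + A[k]
P[k] includes A[1] iff k >= 1
Affected indices: 1, 2, ..., 5; delta = 23
  P[1]: 0 + 23 = 23
  P[2]: 16 + 23 = 39
  P[3]: 12 + 23 = 35
  P[4]: 16 + 23 = 39
  P[5]: 33 + 23 = 56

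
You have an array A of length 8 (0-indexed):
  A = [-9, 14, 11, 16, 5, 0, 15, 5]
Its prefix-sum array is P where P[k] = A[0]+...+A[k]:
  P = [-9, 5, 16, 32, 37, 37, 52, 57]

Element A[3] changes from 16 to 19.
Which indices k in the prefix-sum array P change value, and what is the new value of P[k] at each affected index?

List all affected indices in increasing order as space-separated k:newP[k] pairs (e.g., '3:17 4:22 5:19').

P[k] = A[0] + ... + A[k]
P[k] includes A[3] iff k >= 3
Affected indices: 3, 4, ..., 7; delta = 3
  P[3]: 32 + 3 = 35
  P[4]: 37 + 3 = 40
  P[5]: 37 + 3 = 40
  P[6]: 52 + 3 = 55
  P[7]: 57 + 3 = 60

Answer: 3:35 4:40 5:40 6:55 7:60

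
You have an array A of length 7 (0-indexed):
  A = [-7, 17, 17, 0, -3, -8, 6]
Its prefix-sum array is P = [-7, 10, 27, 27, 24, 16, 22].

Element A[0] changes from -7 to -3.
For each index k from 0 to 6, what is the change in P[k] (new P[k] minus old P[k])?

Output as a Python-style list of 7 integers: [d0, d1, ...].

Element change: A[0] -7 -> -3, delta = 4
For k < 0: P[k] unchanged, delta_P[k] = 0
For k >= 0: P[k] shifts by exactly 4
Delta array: [4, 4, 4, 4, 4, 4, 4]

Answer: [4, 4, 4, 4, 4, 4, 4]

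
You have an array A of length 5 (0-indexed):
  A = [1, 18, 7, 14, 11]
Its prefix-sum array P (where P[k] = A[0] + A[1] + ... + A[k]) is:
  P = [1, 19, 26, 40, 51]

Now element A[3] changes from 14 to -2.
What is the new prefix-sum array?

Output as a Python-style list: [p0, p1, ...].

Change: A[3] 14 -> -2, delta = -16
P[k] for k < 3: unchanged (A[3] not included)
P[k] for k >= 3: shift by delta = -16
  P[0] = 1 + 0 = 1
  P[1] = 19 + 0 = 19
  P[2] = 26 + 0 = 26
  P[3] = 40 + -16 = 24
  P[4] = 51 + -16 = 35

Answer: [1, 19, 26, 24, 35]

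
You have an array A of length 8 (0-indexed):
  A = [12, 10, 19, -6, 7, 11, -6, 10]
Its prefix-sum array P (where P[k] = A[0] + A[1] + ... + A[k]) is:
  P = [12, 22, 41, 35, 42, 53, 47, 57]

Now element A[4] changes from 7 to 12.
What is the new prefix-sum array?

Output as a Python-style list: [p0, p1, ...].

Change: A[4] 7 -> 12, delta = 5
P[k] for k < 4: unchanged (A[4] not included)
P[k] for k >= 4: shift by delta = 5
  P[0] = 12 + 0 = 12
  P[1] = 22 + 0 = 22
  P[2] = 41 + 0 = 41
  P[3] = 35 + 0 = 35
  P[4] = 42 + 5 = 47
  P[5] = 53 + 5 = 58
  P[6] = 47 + 5 = 52
  P[7] = 57 + 5 = 62

Answer: [12, 22, 41, 35, 47, 58, 52, 62]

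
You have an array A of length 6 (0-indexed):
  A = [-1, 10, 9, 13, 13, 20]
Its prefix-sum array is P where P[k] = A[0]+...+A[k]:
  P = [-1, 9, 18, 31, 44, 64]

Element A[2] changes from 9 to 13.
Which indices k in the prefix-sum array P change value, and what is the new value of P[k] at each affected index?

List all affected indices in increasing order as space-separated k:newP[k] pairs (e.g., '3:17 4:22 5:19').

P[k] = A[0] + ... + A[k]
P[k] includes A[2] iff k >= 2
Affected indices: 2, 3, ..., 5; delta = 4
  P[2]: 18 + 4 = 22
  P[3]: 31 + 4 = 35
  P[4]: 44 + 4 = 48
  P[5]: 64 + 4 = 68

Answer: 2:22 3:35 4:48 5:68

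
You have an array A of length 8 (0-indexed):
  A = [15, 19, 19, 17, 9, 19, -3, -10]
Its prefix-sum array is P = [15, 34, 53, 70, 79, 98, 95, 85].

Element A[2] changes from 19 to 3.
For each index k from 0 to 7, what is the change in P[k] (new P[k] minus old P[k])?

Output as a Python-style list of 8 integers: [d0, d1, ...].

Element change: A[2] 19 -> 3, delta = -16
For k < 2: P[k] unchanged, delta_P[k] = 0
For k >= 2: P[k] shifts by exactly -16
Delta array: [0, 0, -16, -16, -16, -16, -16, -16]

Answer: [0, 0, -16, -16, -16, -16, -16, -16]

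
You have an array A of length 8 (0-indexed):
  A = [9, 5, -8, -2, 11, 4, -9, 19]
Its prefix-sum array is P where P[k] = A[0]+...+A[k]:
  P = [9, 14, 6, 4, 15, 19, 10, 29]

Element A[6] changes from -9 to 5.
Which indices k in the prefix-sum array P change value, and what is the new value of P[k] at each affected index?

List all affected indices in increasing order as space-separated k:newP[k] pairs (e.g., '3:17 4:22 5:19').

Answer: 6:24 7:43

Derivation:
P[k] = A[0] + ... + A[k]
P[k] includes A[6] iff k >= 6
Affected indices: 6, 7, ..., 7; delta = 14
  P[6]: 10 + 14 = 24
  P[7]: 29 + 14 = 43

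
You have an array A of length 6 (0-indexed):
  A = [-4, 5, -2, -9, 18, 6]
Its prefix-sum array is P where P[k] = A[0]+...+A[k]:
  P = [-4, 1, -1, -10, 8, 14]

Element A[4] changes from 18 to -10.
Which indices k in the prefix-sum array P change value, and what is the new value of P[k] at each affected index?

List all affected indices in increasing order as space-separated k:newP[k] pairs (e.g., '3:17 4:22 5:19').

Answer: 4:-20 5:-14

Derivation:
P[k] = A[0] + ... + A[k]
P[k] includes A[4] iff k >= 4
Affected indices: 4, 5, ..., 5; delta = -28
  P[4]: 8 + -28 = -20
  P[5]: 14 + -28 = -14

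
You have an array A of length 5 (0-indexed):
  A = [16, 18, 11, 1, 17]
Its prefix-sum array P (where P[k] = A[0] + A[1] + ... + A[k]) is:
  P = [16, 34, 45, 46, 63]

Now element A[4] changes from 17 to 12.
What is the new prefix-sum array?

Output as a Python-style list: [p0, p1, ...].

Change: A[4] 17 -> 12, delta = -5
P[k] for k < 4: unchanged (A[4] not included)
P[k] for k >= 4: shift by delta = -5
  P[0] = 16 + 0 = 16
  P[1] = 34 + 0 = 34
  P[2] = 45 + 0 = 45
  P[3] = 46 + 0 = 46
  P[4] = 63 + -5 = 58

Answer: [16, 34, 45, 46, 58]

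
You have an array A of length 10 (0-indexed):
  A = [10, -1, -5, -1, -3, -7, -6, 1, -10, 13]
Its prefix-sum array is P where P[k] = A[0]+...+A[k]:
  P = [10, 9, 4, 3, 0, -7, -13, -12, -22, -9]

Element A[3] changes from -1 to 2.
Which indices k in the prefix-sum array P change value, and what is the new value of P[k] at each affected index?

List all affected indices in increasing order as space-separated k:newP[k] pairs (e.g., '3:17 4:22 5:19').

P[k] = A[0] + ... + A[k]
P[k] includes A[3] iff k >= 3
Affected indices: 3, 4, ..., 9; delta = 3
  P[3]: 3 + 3 = 6
  P[4]: 0 + 3 = 3
  P[5]: -7 + 3 = -4
  P[6]: -13 + 3 = -10
  P[7]: -12 + 3 = -9
  P[8]: -22 + 3 = -19
  P[9]: -9 + 3 = -6

Answer: 3:6 4:3 5:-4 6:-10 7:-9 8:-19 9:-6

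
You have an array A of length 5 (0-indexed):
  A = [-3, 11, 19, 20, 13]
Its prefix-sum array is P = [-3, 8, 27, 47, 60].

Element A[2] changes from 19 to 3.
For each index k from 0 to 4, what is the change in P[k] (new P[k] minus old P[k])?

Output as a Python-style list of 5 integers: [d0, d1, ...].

Element change: A[2] 19 -> 3, delta = -16
For k < 2: P[k] unchanged, delta_P[k] = 0
For k >= 2: P[k] shifts by exactly -16
Delta array: [0, 0, -16, -16, -16]

Answer: [0, 0, -16, -16, -16]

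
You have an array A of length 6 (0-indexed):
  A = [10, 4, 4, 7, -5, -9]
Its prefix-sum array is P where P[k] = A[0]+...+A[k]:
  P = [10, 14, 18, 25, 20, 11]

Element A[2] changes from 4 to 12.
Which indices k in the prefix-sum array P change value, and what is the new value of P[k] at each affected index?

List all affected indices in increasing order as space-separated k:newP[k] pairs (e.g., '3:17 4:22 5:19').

P[k] = A[0] + ... + A[k]
P[k] includes A[2] iff k >= 2
Affected indices: 2, 3, ..., 5; delta = 8
  P[2]: 18 + 8 = 26
  P[3]: 25 + 8 = 33
  P[4]: 20 + 8 = 28
  P[5]: 11 + 8 = 19

Answer: 2:26 3:33 4:28 5:19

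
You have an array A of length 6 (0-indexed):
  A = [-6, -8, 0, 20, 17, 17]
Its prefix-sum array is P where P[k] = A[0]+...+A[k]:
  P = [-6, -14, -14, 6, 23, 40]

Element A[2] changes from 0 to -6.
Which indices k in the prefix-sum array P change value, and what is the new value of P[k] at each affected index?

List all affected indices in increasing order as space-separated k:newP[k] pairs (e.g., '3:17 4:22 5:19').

Answer: 2:-20 3:0 4:17 5:34

Derivation:
P[k] = A[0] + ... + A[k]
P[k] includes A[2] iff k >= 2
Affected indices: 2, 3, ..., 5; delta = -6
  P[2]: -14 + -6 = -20
  P[3]: 6 + -6 = 0
  P[4]: 23 + -6 = 17
  P[5]: 40 + -6 = 34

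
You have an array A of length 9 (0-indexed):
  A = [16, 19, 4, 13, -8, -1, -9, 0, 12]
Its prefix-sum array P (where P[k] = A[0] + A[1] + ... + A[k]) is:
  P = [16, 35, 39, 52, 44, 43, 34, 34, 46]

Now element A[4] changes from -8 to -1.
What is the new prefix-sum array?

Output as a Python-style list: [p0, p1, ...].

Answer: [16, 35, 39, 52, 51, 50, 41, 41, 53]

Derivation:
Change: A[4] -8 -> -1, delta = 7
P[k] for k < 4: unchanged (A[4] not included)
P[k] for k >= 4: shift by delta = 7
  P[0] = 16 + 0 = 16
  P[1] = 35 + 0 = 35
  P[2] = 39 + 0 = 39
  P[3] = 52 + 0 = 52
  P[4] = 44 + 7 = 51
  P[5] = 43 + 7 = 50
  P[6] = 34 + 7 = 41
  P[7] = 34 + 7 = 41
  P[8] = 46 + 7 = 53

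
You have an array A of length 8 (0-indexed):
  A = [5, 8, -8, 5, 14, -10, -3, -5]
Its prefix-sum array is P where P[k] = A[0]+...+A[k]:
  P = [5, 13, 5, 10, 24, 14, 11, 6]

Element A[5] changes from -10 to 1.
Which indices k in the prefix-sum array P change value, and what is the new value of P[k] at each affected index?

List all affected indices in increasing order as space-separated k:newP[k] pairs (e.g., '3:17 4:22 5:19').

P[k] = A[0] + ... + A[k]
P[k] includes A[5] iff k >= 5
Affected indices: 5, 6, ..., 7; delta = 11
  P[5]: 14 + 11 = 25
  P[6]: 11 + 11 = 22
  P[7]: 6 + 11 = 17

Answer: 5:25 6:22 7:17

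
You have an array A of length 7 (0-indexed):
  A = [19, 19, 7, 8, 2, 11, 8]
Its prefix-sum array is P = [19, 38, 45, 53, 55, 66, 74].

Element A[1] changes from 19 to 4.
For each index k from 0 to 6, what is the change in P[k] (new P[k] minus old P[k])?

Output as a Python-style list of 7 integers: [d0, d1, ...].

Element change: A[1] 19 -> 4, delta = -15
For k < 1: P[k] unchanged, delta_P[k] = 0
For k >= 1: P[k] shifts by exactly -15
Delta array: [0, -15, -15, -15, -15, -15, -15]

Answer: [0, -15, -15, -15, -15, -15, -15]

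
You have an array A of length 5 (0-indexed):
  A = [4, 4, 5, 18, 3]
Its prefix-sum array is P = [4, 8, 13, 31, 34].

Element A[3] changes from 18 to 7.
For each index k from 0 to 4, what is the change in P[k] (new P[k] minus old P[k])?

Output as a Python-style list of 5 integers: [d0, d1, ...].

Answer: [0, 0, 0, -11, -11]

Derivation:
Element change: A[3] 18 -> 7, delta = -11
For k < 3: P[k] unchanged, delta_P[k] = 0
For k >= 3: P[k] shifts by exactly -11
Delta array: [0, 0, 0, -11, -11]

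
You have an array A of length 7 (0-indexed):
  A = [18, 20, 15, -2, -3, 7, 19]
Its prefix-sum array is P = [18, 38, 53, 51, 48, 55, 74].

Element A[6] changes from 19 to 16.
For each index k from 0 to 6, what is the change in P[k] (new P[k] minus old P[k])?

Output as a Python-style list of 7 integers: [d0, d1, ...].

Element change: A[6] 19 -> 16, delta = -3
For k < 6: P[k] unchanged, delta_P[k] = 0
For k >= 6: P[k] shifts by exactly -3
Delta array: [0, 0, 0, 0, 0, 0, -3]

Answer: [0, 0, 0, 0, 0, 0, -3]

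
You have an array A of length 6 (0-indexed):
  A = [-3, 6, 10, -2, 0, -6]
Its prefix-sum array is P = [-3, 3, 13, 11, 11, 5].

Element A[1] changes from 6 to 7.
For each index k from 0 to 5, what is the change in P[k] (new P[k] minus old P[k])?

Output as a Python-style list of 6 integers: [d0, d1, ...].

Answer: [0, 1, 1, 1, 1, 1]

Derivation:
Element change: A[1] 6 -> 7, delta = 1
For k < 1: P[k] unchanged, delta_P[k] = 0
For k >= 1: P[k] shifts by exactly 1
Delta array: [0, 1, 1, 1, 1, 1]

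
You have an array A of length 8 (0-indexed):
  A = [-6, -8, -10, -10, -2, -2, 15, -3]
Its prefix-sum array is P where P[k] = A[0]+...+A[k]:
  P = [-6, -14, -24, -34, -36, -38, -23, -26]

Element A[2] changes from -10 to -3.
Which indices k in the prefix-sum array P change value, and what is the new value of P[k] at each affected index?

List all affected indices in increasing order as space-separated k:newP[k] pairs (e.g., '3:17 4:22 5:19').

Answer: 2:-17 3:-27 4:-29 5:-31 6:-16 7:-19

Derivation:
P[k] = A[0] + ... + A[k]
P[k] includes A[2] iff k >= 2
Affected indices: 2, 3, ..., 7; delta = 7
  P[2]: -24 + 7 = -17
  P[3]: -34 + 7 = -27
  P[4]: -36 + 7 = -29
  P[5]: -38 + 7 = -31
  P[6]: -23 + 7 = -16
  P[7]: -26 + 7 = -19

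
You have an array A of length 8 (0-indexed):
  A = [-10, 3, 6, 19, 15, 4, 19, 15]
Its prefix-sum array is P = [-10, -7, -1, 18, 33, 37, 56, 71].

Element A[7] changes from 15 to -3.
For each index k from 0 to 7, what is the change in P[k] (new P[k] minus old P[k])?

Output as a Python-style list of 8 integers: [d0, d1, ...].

Answer: [0, 0, 0, 0, 0, 0, 0, -18]

Derivation:
Element change: A[7] 15 -> -3, delta = -18
For k < 7: P[k] unchanged, delta_P[k] = 0
For k >= 7: P[k] shifts by exactly -18
Delta array: [0, 0, 0, 0, 0, 0, 0, -18]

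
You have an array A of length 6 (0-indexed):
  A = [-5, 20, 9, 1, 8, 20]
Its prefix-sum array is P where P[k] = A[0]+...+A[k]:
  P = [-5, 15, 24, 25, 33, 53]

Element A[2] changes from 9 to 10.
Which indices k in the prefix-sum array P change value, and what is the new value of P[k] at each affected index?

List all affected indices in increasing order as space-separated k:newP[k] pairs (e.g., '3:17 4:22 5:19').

Answer: 2:25 3:26 4:34 5:54

Derivation:
P[k] = A[0] + ... + A[k]
P[k] includes A[2] iff k >= 2
Affected indices: 2, 3, ..., 5; delta = 1
  P[2]: 24 + 1 = 25
  P[3]: 25 + 1 = 26
  P[4]: 33 + 1 = 34
  P[5]: 53 + 1 = 54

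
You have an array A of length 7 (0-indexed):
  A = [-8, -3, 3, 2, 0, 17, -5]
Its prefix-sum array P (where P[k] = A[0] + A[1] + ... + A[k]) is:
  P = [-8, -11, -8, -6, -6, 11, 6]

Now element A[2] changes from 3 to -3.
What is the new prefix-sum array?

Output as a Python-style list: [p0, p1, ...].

Change: A[2] 3 -> -3, delta = -6
P[k] for k < 2: unchanged (A[2] not included)
P[k] for k >= 2: shift by delta = -6
  P[0] = -8 + 0 = -8
  P[1] = -11 + 0 = -11
  P[2] = -8 + -6 = -14
  P[3] = -6 + -6 = -12
  P[4] = -6 + -6 = -12
  P[5] = 11 + -6 = 5
  P[6] = 6 + -6 = 0

Answer: [-8, -11, -14, -12, -12, 5, 0]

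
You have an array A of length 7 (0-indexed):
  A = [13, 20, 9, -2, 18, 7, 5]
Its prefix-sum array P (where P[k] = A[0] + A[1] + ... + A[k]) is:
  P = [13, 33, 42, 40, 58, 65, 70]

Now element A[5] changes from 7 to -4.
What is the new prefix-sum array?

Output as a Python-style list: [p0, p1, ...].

Change: A[5] 7 -> -4, delta = -11
P[k] for k < 5: unchanged (A[5] not included)
P[k] for k >= 5: shift by delta = -11
  P[0] = 13 + 0 = 13
  P[1] = 33 + 0 = 33
  P[2] = 42 + 0 = 42
  P[3] = 40 + 0 = 40
  P[4] = 58 + 0 = 58
  P[5] = 65 + -11 = 54
  P[6] = 70 + -11 = 59

Answer: [13, 33, 42, 40, 58, 54, 59]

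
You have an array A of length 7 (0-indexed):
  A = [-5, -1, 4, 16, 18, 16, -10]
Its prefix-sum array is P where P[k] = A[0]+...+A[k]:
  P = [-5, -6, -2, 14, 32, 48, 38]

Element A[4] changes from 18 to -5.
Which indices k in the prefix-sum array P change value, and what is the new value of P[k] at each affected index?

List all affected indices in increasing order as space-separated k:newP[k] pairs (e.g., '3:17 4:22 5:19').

Answer: 4:9 5:25 6:15

Derivation:
P[k] = A[0] + ... + A[k]
P[k] includes A[4] iff k >= 4
Affected indices: 4, 5, ..., 6; delta = -23
  P[4]: 32 + -23 = 9
  P[5]: 48 + -23 = 25
  P[6]: 38 + -23 = 15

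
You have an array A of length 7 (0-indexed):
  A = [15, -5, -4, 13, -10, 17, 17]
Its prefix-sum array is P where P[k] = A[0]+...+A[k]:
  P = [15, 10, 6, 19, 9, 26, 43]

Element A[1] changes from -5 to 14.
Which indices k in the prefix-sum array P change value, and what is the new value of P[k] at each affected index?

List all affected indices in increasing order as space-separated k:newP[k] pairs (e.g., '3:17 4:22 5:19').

Answer: 1:29 2:25 3:38 4:28 5:45 6:62

Derivation:
P[k] = A[0] + ... + A[k]
P[k] includes A[1] iff k >= 1
Affected indices: 1, 2, ..., 6; delta = 19
  P[1]: 10 + 19 = 29
  P[2]: 6 + 19 = 25
  P[3]: 19 + 19 = 38
  P[4]: 9 + 19 = 28
  P[5]: 26 + 19 = 45
  P[6]: 43 + 19 = 62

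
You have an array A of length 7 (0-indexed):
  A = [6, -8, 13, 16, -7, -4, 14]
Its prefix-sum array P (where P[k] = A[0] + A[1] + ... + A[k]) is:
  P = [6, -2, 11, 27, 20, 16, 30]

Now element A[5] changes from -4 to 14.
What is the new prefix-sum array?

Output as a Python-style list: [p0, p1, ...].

Change: A[5] -4 -> 14, delta = 18
P[k] for k < 5: unchanged (A[5] not included)
P[k] for k >= 5: shift by delta = 18
  P[0] = 6 + 0 = 6
  P[1] = -2 + 0 = -2
  P[2] = 11 + 0 = 11
  P[3] = 27 + 0 = 27
  P[4] = 20 + 0 = 20
  P[5] = 16 + 18 = 34
  P[6] = 30 + 18 = 48

Answer: [6, -2, 11, 27, 20, 34, 48]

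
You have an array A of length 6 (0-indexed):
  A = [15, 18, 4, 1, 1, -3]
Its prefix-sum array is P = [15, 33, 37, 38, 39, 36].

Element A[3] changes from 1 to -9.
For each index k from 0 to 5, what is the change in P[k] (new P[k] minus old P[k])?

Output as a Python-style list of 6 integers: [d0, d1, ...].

Element change: A[3] 1 -> -9, delta = -10
For k < 3: P[k] unchanged, delta_P[k] = 0
For k >= 3: P[k] shifts by exactly -10
Delta array: [0, 0, 0, -10, -10, -10]

Answer: [0, 0, 0, -10, -10, -10]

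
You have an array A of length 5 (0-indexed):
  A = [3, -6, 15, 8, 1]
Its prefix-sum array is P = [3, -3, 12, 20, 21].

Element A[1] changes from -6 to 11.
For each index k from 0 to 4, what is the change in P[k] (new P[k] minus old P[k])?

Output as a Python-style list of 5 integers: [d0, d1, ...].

Element change: A[1] -6 -> 11, delta = 17
For k < 1: P[k] unchanged, delta_P[k] = 0
For k >= 1: P[k] shifts by exactly 17
Delta array: [0, 17, 17, 17, 17]

Answer: [0, 17, 17, 17, 17]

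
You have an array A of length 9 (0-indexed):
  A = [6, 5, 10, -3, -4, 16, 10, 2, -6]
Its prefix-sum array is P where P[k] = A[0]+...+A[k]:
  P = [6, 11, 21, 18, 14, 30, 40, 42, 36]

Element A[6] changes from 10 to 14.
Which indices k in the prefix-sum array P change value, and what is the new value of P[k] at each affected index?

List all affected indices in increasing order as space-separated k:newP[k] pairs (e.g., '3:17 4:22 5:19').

P[k] = A[0] + ... + A[k]
P[k] includes A[6] iff k >= 6
Affected indices: 6, 7, ..., 8; delta = 4
  P[6]: 40 + 4 = 44
  P[7]: 42 + 4 = 46
  P[8]: 36 + 4 = 40

Answer: 6:44 7:46 8:40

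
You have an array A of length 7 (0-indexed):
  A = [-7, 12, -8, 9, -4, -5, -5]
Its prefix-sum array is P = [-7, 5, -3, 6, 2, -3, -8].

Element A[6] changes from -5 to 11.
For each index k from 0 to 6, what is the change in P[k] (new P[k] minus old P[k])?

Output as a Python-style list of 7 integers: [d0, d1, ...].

Element change: A[6] -5 -> 11, delta = 16
For k < 6: P[k] unchanged, delta_P[k] = 0
For k >= 6: P[k] shifts by exactly 16
Delta array: [0, 0, 0, 0, 0, 0, 16]

Answer: [0, 0, 0, 0, 0, 0, 16]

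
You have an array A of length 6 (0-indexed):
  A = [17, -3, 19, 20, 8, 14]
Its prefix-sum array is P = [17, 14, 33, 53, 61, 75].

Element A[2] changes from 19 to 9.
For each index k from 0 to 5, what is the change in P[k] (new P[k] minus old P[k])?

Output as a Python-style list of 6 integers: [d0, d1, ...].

Element change: A[2] 19 -> 9, delta = -10
For k < 2: P[k] unchanged, delta_P[k] = 0
For k >= 2: P[k] shifts by exactly -10
Delta array: [0, 0, -10, -10, -10, -10]

Answer: [0, 0, -10, -10, -10, -10]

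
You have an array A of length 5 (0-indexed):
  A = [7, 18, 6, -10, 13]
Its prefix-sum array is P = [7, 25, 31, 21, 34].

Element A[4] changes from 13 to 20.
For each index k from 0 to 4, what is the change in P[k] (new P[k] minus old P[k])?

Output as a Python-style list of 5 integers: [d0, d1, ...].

Answer: [0, 0, 0, 0, 7]

Derivation:
Element change: A[4] 13 -> 20, delta = 7
For k < 4: P[k] unchanged, delta_P[k] = 0
For k >= 4: P[k] shifts by exactly 7
Delta array: [0, 0, 0, 0, 7]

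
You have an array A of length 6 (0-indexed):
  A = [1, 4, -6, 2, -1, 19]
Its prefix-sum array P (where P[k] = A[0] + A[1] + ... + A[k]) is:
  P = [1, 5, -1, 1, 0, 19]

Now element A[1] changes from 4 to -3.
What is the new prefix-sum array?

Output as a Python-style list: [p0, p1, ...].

Change: A[1] 4 -> -3, delta = -7
P[k] for k < 1: unchanged (A[1] not included)
P[k] for k >= 1: shift by delta = -7
  P[0] = 1 + 0 = 1
  P[1] = 5 + -7 = -2
  P[2] = -1 + -7 = -8
  P[3] = 1 + -7 = -6
  P[4] = 0 + -7 = -7
  P[5] = 19 + -7 = 12

Answer: [1, -2, -8, -6, -7, 12]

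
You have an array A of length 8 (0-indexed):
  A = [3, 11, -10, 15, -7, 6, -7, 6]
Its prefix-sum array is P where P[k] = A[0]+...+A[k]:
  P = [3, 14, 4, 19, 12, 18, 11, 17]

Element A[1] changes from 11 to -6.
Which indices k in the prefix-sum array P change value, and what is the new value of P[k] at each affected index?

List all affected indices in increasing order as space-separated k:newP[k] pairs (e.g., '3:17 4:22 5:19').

Answer: 1:-3 2:-13 3:2 4:-5 5:1 6:-6 7:0

Derivation:
P[k] = A[0] + ... + A[k]
P[k] includes A[1] iff k >= 1
Affected indices: 1, 2, ..., 7; delta = -17
  P[1]: 14 + -17 = -3
  P[2]: 4 + -17 = -13
  P[3]: 19 + -17 = 2
  P[4]: 12 + -17 = -5
  P[5]: 18 + -17 = 1
  P[6]: 11 + -17 = -6
  P[7]: 17 + -17 = 0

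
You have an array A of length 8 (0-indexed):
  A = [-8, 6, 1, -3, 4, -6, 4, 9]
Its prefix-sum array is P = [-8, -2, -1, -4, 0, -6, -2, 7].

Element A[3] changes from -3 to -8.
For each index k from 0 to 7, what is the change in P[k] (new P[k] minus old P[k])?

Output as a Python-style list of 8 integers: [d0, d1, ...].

Answer: [0, 0, 0, -5, -5, -5, -5, -5]

Derivation:
Element change: A[3] -3 -> -8, delta = -5
For k < 3: P[k] unchanged, delta_P[k] = 0
For k >= 3: P[k] shifts by exactly -5
Delta array: [0, 0, 0, -5, -5, -5, -5, -5]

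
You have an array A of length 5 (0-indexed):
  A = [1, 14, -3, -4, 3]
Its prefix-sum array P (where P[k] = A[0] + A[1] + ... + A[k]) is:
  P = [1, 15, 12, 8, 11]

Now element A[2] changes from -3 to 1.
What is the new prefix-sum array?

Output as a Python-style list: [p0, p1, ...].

Change: A[2] -3 -> 1, delta = 4
P[k] for k < 2: unchanged (A[2] not included)
P[k] for k >= 2: shift by delta = 4
  P[0] = 1 + 0 = 1
  P[1] = 15 + 0 = 15
  P[2] = 12 + 4 = 16
  P[3] = 8 + 4 = 12
  P[4] = 11 + 4 = 15

Answer: [1, 15, 16, 12, 15]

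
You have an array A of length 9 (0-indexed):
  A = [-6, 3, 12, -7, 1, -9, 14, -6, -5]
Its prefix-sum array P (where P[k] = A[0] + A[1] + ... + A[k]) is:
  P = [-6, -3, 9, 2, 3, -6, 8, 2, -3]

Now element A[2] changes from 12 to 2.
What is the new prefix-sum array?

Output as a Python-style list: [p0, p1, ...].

Change: A[2] 12 -> 2, delta = -10
P[k] for k < 2: unchanged (A[2] not included)
P[k] for k >= 2: shift by delta = -10
  P[0] = -6 + 0 = -6
  P[1] = -3 + 0 = -3
  P[2] = 9 + -10 = -1
  P[3] = 2 + -10 = -8
  P[4] = 3 + -10 = -7
  P[5] = -6 + -10 = -16
  P[6] = 8 + -10 = -2
  P[7] = 2 + -10 = -8
  P[8] = -3 + -10 = -13

Answer: [-6, -3, -1, -8, -7, -16, -2, -8, -13]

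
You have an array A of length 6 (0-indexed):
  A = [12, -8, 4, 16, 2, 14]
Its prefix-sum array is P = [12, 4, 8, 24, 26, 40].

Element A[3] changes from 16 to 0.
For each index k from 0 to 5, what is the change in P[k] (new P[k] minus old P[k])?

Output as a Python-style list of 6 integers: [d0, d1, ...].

Answer: [0, 0, 0, -16, -16, -16]

Derivation:
Element change: A[3] 16 -> 0, delta = -16
For k < 3: P[k] unchanged, delta_P[k] = 0
For k >= 3: P[k] shifts by exactly -16
Delta array: [0, 0, 0, -16, -16, -16]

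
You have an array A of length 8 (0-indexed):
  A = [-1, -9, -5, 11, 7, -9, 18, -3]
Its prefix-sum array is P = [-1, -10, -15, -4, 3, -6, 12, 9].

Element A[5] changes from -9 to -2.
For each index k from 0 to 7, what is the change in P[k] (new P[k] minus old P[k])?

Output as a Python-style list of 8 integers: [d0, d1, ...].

Answer: [0, 0, 0, 0, 0, 7, 7, 7]

Derivation:
Element change: A[5] -9 -> -2, delta = 7
For k < 5: P[k] unchanged, delta_P[k] = 0
For k >= 5: P[k] shifts by exactly 7
Delta array: [0, 0, 0, 0, 0, 7, 7, 7]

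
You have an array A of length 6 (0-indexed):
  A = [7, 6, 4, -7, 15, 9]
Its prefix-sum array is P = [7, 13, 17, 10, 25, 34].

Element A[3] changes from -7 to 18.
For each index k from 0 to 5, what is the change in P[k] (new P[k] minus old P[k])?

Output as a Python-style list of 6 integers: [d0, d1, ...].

Element change: A[3] -7 -> 18, delta = 25
For k < 3: P[k] unchanged, delta_P[k] = 0
For k >= 3: P[k] shifts by exactly 25
Delta array: [0, 0, 0, 25, 25, 25]

Answer: [0, 0, 0, 25, 25, 25]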